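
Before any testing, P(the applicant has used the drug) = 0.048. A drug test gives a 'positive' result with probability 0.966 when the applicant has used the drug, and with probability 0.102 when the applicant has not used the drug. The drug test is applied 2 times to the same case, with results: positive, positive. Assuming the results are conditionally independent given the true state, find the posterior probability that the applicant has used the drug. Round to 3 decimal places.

Posterior P(H) ≈ 0.819

Let H be the event that the applicant has used the drug; start with P(H) = 0.048. P('positive'|H) = 0.966, P('positive'|¬H) = 0.102.
Update on result 1 ('positive'): P(H) ← 0.966·0.0480 / (0.966·0.0480 + 0.102·0.9520) = 0.046368/0.14347 = 0.3232.
Update on result 2 ('positive'): P(H) ← 0.966·0.3232 / (0.966·0.3232 + 0.102·0.6768) = 0.31220/0.38123 = 0.8189.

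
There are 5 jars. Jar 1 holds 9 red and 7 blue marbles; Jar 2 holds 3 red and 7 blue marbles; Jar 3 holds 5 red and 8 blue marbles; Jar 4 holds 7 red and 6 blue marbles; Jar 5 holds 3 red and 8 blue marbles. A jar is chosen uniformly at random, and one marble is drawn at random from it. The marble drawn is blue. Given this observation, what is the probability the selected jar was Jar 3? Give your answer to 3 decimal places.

Posterior probability ≈ 0.209

P(blue|Jar 1) = 0.4375; P(blue|Jar 2) = 0.7; P(blue|Jar 3) = 0.6154; P(blue|Jar 4) = 0.4615; P(blue|Jar 5) = 0.7273.
Prior × likelihood for each source: 0.2·0.4375=0.08750, 0.2·0.7=0.1400, 0.2·0.6154=0.1231, 0.2·0.4615=0.09231, 0.2·0.7273=0.1455. Summing gives P(blue) = 0.58834.
P(Jar 3 | blue) = 0.1231 / 0.58834 = 0.209.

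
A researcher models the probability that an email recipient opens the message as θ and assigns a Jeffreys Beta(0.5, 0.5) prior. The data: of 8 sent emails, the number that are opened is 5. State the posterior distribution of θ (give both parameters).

Posterior: Beta(5.5, 3.5)

The binomial likelihood is conjugate to the Beta prior: with 5 successes and 3 failures, the posterior is Beta(0.5+5, 0.5+3) = Beta(5.5, 3.5).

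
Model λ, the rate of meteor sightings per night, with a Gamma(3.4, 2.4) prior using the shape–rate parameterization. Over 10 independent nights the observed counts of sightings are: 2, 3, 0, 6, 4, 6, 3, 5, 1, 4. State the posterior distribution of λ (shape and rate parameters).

Posterior: Gamma(shape=37.4, rate=12.4)

The Poisson likelihood adds the total count to the shape and the number of exposure periods to the rate. Here ∑xᵢ = 34 and n = 10, so shape 3.4→37.4 and rate 2.4→12.4.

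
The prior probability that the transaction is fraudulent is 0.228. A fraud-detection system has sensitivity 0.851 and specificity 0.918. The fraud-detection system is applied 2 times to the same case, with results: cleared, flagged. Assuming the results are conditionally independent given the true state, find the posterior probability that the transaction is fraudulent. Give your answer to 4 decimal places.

Posterior P(H) ≈ 0.3322

With H the event that the transaction is fraudulent, the joint likelihood of the observed sequence is P(data|H) = 0.149·0.851 = 0.12680 and P(data|¬H) = 0.918·0.082 = 0.075276.
Bayes: P(H|data) = 0.228·0.12680 / (0.228·0.12680 + 0.772·0.075276) = 0.028910/0.087023 = 0.3322.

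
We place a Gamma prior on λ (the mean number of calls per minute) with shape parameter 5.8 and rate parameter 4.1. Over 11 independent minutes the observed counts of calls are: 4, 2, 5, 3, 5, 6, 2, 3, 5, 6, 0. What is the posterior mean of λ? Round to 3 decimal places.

The Poisson likelihood adds the total count to the shape and the number of exposure periods to the rate. Here ∑xᵢ = 41 and n = 11, so shape 5.8→46.8 and rate 4.1→15.1.
E[λ | data] = 46.8/15.1 = 3.099.

Posterior mean ≈ 3.099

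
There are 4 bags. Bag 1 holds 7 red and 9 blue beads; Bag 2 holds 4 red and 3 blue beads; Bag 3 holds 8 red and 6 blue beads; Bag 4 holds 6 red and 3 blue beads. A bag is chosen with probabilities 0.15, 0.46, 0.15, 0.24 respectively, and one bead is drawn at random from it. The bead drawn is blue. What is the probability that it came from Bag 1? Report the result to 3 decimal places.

Posterior probability ≈ 0.198

Tabulate prior·likelihood by source: [1] prior 0.15, lik 0.5625, product 0.08437; [2] prior 0.46, lik 0.4286, product 0.1971; [3] prior 0.15, lik 0.4286, product 0.06429; [4] prior 0.24, lik 0.3333, product 0.08000.
Normalizing constant = 0.42580; the posterior for Bag 1 is its product over the sum, 0.08437/0.42580 = 0.198.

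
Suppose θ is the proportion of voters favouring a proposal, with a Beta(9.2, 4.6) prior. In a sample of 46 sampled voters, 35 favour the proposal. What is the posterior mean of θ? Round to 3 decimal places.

Observing 35 successes and 11 failures updates Beta(9.2, 4.6) by adding the success and failure counts to the two shape parameters: α = 9.2+35 = 44.2, β = 4.6+11 = 15.6.
E[θ | data] = 44.2/(44.2+15.6) = 0.739.

Posterior mean ≈ 0.739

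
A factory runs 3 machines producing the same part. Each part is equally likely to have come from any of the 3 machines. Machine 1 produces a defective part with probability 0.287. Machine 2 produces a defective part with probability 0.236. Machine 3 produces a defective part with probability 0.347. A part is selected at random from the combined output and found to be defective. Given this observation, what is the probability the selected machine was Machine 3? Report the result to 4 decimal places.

Tabulate prior·likelihood by source: [1] prior 0.333333, lik 0.287, product 0.09567; [2] prior 0.333333, lik 0.236, product 0.07867; [3] prior 0.333333, lik 0.347, product 0.1157.
Normalizing constant = 0.29000; the posterior for Machine 3 is its product over the sum, 0.1157/0.29000 = 0.3989.

Posterior probability ≈ 0.3989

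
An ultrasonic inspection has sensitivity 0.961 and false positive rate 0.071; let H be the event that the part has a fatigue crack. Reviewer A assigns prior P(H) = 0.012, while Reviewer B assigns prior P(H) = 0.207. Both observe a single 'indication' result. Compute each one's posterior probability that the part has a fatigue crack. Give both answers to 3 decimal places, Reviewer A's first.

P('+'|H) = 0.961, P('+'|¬H) = 0.071.
Reviewer A: numerator 0.961·0.012 = 0.011532; evidence = 0.011532+0.071·0.988 = 0.081680; posterior = 0.141.
Reviewer B: numerator 0.961·0.207 = 0.19893; evidence = 0.19893+0.071·0.793 = 0.25523; posterior = 0.779.

Reviewer A: 0.141; Reviewer B: 0.779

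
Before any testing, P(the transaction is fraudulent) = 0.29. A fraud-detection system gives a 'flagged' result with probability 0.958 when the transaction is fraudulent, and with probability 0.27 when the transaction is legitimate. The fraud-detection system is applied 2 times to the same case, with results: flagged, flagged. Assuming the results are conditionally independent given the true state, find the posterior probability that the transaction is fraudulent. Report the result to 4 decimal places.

With H the event that the transaction is fraudulent, the joint likelihood of the observed sequence is P(data|H) = 0.958·0.958 = 0.91776 and P(data|¬H) = 0.27·0.27 = 0.072900.
Bayes: P(H|data) = 0.29·0.91776 / (0.29·0.91776 + 0.71·0.072900) = 0.26615/0.31791 = 0.8372.

Posterior P(H) ≈ 0.8372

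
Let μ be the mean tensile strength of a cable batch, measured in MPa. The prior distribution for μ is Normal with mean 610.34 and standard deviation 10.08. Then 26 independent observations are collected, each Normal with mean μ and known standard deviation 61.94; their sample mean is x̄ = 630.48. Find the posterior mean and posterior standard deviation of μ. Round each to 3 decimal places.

Posterior mean ≈ 618.553; posterior SD ≈ 7.757

With known σ, the Normal prior is conjugate. Weight on the data is w = (n/σ²)/(n/σ² + 1/τ₀²) = 0.00677690/(0.00677690+0.00984190) = 0.40779.
Posterior mean = w·x̄ + (1−w)·μ₀ = 0.40779·630.48 + 0.59221·610.34 = 618.553. Posterior variance = 1/(0.00677690+0.00984190) = 60.1728, so SD = 7.757.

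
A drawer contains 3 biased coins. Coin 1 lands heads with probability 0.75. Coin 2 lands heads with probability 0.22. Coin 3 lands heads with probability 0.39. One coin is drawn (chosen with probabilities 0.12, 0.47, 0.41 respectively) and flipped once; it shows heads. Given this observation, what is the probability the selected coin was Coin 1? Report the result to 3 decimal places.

P(heads|C1) = 0.75; P(heads|C2) = 0.22; P(heads|C3) = 0.39.
Prior × likelihood for each source: 0.12·0.75=0.09000, 0.47·0.22=0.1034, 0.41·0.39=0.1599. Summing gives P(heads) = 0.35330.
P(Coin 1 | heads) = 0.09000 / 0.35330 = 0.255.

Posterior probability ≈ 0.255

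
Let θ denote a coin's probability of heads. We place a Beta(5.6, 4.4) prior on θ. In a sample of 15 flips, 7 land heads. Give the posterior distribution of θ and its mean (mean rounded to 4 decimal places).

Posterior: Beta(12.6, 12.4); mean ≈ 0.5040

Observing 7 successes and 8 failures updates Beta(5.6, 4.4) by adding the success and failure counts to the two shape parameters: α = 5.6+7 = 12.6, β = 4.4+8 = 12.4.
Posterior mean = α/(α+β) = 12.6/25 = 0.5040.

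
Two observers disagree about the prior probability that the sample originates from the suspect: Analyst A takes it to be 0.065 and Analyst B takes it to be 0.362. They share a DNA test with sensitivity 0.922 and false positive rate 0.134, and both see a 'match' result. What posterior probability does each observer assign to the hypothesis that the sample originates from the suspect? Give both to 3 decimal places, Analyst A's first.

P('+'|H) = 0.922, P('+'|¬H) = 0.134.
Analyst A: numerator 0.922·0.065 = 0.059930; evidence = 0.059930+0.134·0.935 = 0.18522; posterior = 0.324.
Analyst B: numerator 0.922·0.362 = 0.33376; evidence = 0.33376+0.134·0.638 = 0.41926; posterior = 0.796.

Analyst A: 0.324; Analyst B: 0.796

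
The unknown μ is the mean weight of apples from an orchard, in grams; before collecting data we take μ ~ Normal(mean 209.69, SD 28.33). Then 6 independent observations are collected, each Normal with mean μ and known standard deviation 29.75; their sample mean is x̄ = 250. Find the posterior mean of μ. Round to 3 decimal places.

Posterior mean ≈ 243.742

With known σ, the Normal prior is conjugate. Weight on the data is w = (n/σ²)/(n/σ² + 1/τ₀²) = 0.00677918/(0.00677918+0.00124597) = 0.84474.
Posterior mean = w·x̄ + (1−w)·μ₀ = 0.84474·250 + 0.15526·209.69 = 243.742.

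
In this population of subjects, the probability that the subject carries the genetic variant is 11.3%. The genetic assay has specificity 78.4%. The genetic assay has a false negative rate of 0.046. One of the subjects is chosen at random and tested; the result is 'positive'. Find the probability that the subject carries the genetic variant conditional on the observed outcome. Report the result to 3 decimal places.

P(H | E) ≈ 0.360

Let H be the event that the subject carries the genetic variant. P(H) = 0.113, so P(¬H) = 0.887. With E the 'positive' result, P(E|H) = 0.954 and P(E|¬H) = 0.216.
P(E) = 0.954·0.113 + 0.216·0.887 = 0.10780 + 0.19159 = 0.29939.
By Bayes' theorem, P(H|E) = 0.10780 / 0.29939 = 0.360.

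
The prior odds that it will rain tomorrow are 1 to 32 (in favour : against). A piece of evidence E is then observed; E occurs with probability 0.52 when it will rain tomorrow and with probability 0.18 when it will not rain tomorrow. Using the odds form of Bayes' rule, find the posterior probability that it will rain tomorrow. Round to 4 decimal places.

Prior odds = 1/32 = 0.031250. In log-odds, ln(0.031250) = -3.4657.
Add log likelihood ratio: ln(2.8889) = 1.0609.
Posterior log-odds = -2.4049, so posterior odds = exp(-2.4049) = 0.090278. Converting, P(H|E) = 0.090278/1.0903 = 0.0828.

Posterior probability ≈ 0.0828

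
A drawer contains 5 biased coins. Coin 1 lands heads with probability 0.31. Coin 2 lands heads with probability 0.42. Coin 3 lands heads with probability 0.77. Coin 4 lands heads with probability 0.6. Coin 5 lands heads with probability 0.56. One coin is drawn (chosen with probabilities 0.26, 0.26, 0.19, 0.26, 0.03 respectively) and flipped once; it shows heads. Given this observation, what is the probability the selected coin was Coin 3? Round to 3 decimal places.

P(heads|C1) = 0.31; P(heads|C2) = 0.42; P(heads|C3) = 0.77; P(heads|C4) = 0.6; P(heads|C5) = 0.56.
Prior × likelihood for each source: 0.26·0.31=0.08060, 0.26·0.42=0.1092, 0.19·0.77=0.1463, 0.26·0.6=0.1560, 0.03·0.56=0.01680. Summing gives P(heads) = 0.50890.
P(Coin 3 | heads) = 0.1463 / 0.50890 = 0.287.

Posterior probability ≈ 0.287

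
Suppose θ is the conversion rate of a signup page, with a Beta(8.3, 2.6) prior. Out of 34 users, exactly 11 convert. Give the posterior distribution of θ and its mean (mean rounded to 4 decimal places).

Posterior: Beta(19.3, 25.6); mean ≈ 0.4298

The binomial likelihood is conjugate to the Beta prior: with 11 successes and 23 failures, the posterior is Beta(8.3+11, 2.6+23) = Beta(19.3, 25.6).
Posterior mean = α/(α+β) = 19.3/44.9 = 0.4298.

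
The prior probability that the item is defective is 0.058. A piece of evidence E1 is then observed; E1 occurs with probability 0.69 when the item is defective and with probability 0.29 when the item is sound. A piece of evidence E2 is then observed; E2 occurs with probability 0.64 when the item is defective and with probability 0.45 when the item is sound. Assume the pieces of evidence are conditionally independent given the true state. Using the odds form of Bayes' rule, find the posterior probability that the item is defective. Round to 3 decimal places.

Prior odds = 0.058/(1−0.058) = 0.061571. In log-odds, ln(0.061571) = -2.7876.
Add log likelihood ratios: ln(2.3793) + ln(1.4222) = 1.2190.
Posterior log-odds = -1.5685, so posterior odds = exp(-1.5685) = 0.20835. Converting, P(H|E) = 0.20835/1.2084 = 0.172.

Posterior probability ≈ 0.172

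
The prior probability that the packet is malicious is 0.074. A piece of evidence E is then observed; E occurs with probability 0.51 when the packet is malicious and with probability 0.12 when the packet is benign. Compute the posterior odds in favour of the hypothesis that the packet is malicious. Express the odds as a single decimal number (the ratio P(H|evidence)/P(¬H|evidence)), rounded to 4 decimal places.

Posterior odds ≈ 0.3396

Prior odds = 0.074/(1−0.074) = 0.079914.
Likelihood ratio for E = 0.51/0.12 = 4.2500.
Posterior odds = prior odds × LR = 0.33963.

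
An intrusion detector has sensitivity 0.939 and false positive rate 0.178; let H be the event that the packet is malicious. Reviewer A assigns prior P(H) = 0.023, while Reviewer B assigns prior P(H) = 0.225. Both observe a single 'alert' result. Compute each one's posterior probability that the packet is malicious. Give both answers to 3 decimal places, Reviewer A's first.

The likelihood ratio for an 'alert' result is 0.939/0.178 = 5.2753.
Reviewer A: prior odds 0.023/0.977 = 0.023541; posterior odds 0.12419; posterior probability 0.110.
Reviewer B: prior odds 0.225/0.775 = 0.29032; posterior odds 1.5315; posterior probability 0.605.

Reviewer A: 0.110; Reviewer B: 0.605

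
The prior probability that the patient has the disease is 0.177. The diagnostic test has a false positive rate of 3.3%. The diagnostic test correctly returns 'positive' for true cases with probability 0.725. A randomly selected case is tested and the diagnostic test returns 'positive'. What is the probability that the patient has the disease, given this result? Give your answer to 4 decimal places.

P(H | E) ≈ 0.8253

Write H for 'the patient has the disease'. Prior odds H:¬H = 0.177/0.823 = 0.21507. For the 'positive' outcome, the likelihood ratio is 0.725/0.033 = 21.970.
Posterior odds = 0.21507 × 21.970 = 4.7250, so P(H|E) = 4.7250/(1+4.7250) = 0.8253.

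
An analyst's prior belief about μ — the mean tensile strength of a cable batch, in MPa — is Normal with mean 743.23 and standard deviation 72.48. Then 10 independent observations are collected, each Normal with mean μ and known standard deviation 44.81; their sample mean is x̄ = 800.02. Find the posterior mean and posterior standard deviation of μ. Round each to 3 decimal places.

With known σ, the Normal prior is conjugate. Weight on the data is w = (n/σ²)/(n/σ² + 1/τ₀²) = 0.00498024/(0.00498024+0.00019035) = 0.96319.
Posterior mean = w·x̄ + (1−w)·μ₀ = 0.96319·800.02 + 0.036815·743.23 = 797.929. Posterior variance = 1/(0.00498024+0.00019035) = 193.401, so SD = 13.907.

Posterior mean ≈ 797.929; posterior SD ≈ 13.907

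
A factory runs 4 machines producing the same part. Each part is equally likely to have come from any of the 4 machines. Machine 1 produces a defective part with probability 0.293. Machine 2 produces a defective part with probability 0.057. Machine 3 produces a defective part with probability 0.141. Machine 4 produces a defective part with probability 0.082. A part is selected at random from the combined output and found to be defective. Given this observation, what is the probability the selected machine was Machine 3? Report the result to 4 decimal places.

Posterior probability ≈ 0.2461

Tabulate prior·likelihood by source: [1] prior 0.25, lik 0.293, product 0.07325; [2] prior 0.25, lik 0.057, product 0.01425; [3] prior 0.25, lik 0.141, product 0.03525; [4] prior 0.25, lik 0.082, product 0.02050.
Normalizing constant = 0.14325; the posterior for Machine 3 is its product over the sum, 0.03525/0.14325 = 0.2461.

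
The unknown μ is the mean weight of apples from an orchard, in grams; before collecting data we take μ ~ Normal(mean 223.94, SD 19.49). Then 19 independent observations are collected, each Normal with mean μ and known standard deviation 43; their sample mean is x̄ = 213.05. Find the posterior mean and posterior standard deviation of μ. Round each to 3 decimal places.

Posterior mean ≈ 215.271; posterior SD ≈ 8.802

With known σ, the Normal prior is conjugate. Weight on the data is w = (n/σ²)/(n/σ² + 1/τ₀²) = 0.0102758/(0.0102758+0.00263255) = 0.79606.
Posterior mean = w·x̄ + (1−w)·μ₀ = 0.79606·213.05 + 0.20394·223.94 = 215.271. Posterior variance = 1/(0.0102758+0.00263255) = 77.4691, so SD = 8.802.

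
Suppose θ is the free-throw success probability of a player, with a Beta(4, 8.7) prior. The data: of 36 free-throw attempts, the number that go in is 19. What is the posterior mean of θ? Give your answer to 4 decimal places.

The binomial likelihood is conjugate to the Beta prior: with 19 successes and 17 failures, the posterior is Beta(4+19, 8.7+17) = Beta(23, 25.7).
Posterior mean = α/(α+β) = 23/48.7 = 0.4723.

Posterior mean ≈ 0.4723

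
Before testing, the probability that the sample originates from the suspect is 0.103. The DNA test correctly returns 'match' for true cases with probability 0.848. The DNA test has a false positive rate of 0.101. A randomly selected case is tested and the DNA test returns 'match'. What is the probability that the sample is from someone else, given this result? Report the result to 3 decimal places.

Write H for 'the sample originates from the suspect'. Prior odds H:¬H = 0.103/0.897 = 0.11483. For the 'match' outcome, the likelihood ratio is 0.848/0.101 = 8.3960.
Posterior odds = 0.11483 × 8.3960 = 0.96409, so P(H|E) = 0.96409/(1+0.96409) = 0.491. Then P(¬H|E) = 1 − 0.491 = 0.509.

P(¬H | E) ≈ 0.509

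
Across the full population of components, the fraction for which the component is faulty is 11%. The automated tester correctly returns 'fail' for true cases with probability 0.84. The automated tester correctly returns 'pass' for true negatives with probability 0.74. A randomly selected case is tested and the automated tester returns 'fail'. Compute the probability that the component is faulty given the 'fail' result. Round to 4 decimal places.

Write H for 'the component is faulty'. Prior odds H:¬H = 0.11/0.89 = 0.12360. For the 'fail' outcome, the likelihood ratio is 0.84/0.26 = 3.2308.
Posterior odds = 0.12360 × 3.2308 = 0.39931, so P(H|E) = 0.39931/(1+0.39931) = 0.2854.

P(H | E) ≈ 0.2854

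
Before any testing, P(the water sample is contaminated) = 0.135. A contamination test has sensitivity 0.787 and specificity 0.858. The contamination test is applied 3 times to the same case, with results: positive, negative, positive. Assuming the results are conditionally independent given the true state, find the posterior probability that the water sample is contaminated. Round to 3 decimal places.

Posterior P(H) ≈ 0.543

With H the event that the water sample is contaminated, the joint likelihood of the observed sequence is P(data|H) = 0.787·0.213·0.787 = 0.13193 and P(data|¬H) = 0.142·0.858·0.142 = 0.017301.
Bayes: P(H|data) = 0.135·0.13193 / (0.135·0.13193 + 0.865·0.017301) = 0.017810/0.032775 = 0.5434.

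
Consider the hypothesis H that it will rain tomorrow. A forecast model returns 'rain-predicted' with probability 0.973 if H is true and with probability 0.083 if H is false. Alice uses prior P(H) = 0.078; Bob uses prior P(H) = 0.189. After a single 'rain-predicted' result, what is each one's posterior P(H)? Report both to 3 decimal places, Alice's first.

The likelihood ratio for a 'rain-predicted' result is 0.973/0.083 = 11.723.
Alice: prior odds 0.078/0.922 = 0.084599; posterior odds 0.99174; posterior probability 0.498.
Bob: prior odds 0.189/0.811 = 0.23305; posterior odds 2.7320; posterior probability 0.732.

Alice: 0.498; Bob: 0.732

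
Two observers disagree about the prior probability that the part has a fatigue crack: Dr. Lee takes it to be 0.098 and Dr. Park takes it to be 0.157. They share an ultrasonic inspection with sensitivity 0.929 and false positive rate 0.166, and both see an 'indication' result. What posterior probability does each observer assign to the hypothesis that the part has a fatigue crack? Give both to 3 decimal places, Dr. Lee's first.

Dr. Lee: 0.378; Dr. Park: 0.510

The likelihood ratio for an 'indication' result is 0.929/0.166 = 5.5964.
Dr. Lee: prior odds 0.098/0.902 = 0.10865; posterior odds 0.60803; posterior probability 0.378.
Dr. Park: prior odds 0.157/0.843 = 0.18624; posterior odds 1.0423; posterior probability 0.510.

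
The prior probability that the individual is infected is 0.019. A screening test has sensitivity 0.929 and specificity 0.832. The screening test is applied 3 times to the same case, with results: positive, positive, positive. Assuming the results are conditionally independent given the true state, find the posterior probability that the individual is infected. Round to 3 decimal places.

Posterior P(H) ≈ 0.766

Let H be the event that the individual is infected; start with P(H) = 0.019. P('positive'|H) = 0.929, P('positive'|¬H) = 0.168.
Update on result 1 ('positive'): P(H) ← 0.929·0.0190 / (0.929·0.0190 + 0.168·0.9810) = 0.017651/0.18246 = 0.0967.
Update on result 2 ('positive'): P(H) ← 0.929·0.0967 / (0.929·0.0967 + 0.168·0.9033) = 0.089871/0.24162 = 0.3720.
Update on result 3 ('positive'): P(H) ← 0.929·0.3720 / (0.929·0.3720 + 0.168·0.6280) = 0.34555/0.45106 = 0.7661.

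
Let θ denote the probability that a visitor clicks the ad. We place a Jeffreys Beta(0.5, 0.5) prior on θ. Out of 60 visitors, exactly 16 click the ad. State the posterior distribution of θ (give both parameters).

Posterior: Beta(16.5, 44.5)

Observing 16 successes and 44 failures updates Beta(0.5, 0.5) by adding the success and failure counts to the two shape parameters: α = 0.5+16 = 16.5, β = 0.5+44 = 44.5.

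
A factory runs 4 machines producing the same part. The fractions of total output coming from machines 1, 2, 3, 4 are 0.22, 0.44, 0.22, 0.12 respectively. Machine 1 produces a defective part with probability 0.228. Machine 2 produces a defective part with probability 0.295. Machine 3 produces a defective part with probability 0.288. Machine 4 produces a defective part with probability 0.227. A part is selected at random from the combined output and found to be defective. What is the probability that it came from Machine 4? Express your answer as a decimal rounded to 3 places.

Posterior probability ≈ 0.101

P(defective|M1) = 0.228; P(defective|M2) = 0.295; P(defective|M3) = 0.288; P(defective|M4) = 0.227.
Prior × likelihood for each source: 0.22·0.228=0.05016, 0.44·0.295=0.1298, 0.22·0.288=0.06336, 0.12·0.227=0.02724. Summing gives P(defective) = 0.27056.
P(Machine 4 | defective) = 0.02724 / 0.27056 = 0.101.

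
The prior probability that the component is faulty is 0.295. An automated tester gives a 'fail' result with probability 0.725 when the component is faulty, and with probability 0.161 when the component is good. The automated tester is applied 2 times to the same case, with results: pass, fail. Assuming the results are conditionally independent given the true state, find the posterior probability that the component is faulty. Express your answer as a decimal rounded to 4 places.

Posterior P(H) ≈ 0.3818

With H the event that the component is faulty, the joint likelihood of the observed sequence is P(data|H) = 0.275·0.725 = 0.19937 and P(data|¬H) = 0.839·0.161 = 0.13508.
Bayes: P(H|data) = 0.295·0.19937 / (0.295·0.19937 + 0.705·0.13508) = 0.058816/0.15405 = 0.3818.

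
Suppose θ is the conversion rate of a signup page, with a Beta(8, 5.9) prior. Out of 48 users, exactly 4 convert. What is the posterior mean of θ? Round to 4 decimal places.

Observing 4 successes and 44 failures updates Beta(8, 5.9) by adding the success and failure counts to the two shape parameters: α = 8+4 = 12, β = 5.9+44 = 49.9.
E[θ | data] = 12/(12+49.9) = 0.1939.

Posterior mean ≈ 0.1939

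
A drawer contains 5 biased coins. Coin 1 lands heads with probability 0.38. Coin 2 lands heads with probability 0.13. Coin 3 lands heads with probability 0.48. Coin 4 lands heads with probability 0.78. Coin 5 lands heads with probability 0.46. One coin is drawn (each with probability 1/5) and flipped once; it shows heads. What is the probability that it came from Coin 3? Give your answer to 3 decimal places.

Tabulate prior·likelihood by source: [1] prior 0.2, lik 0.38, product 0.07600; [2] prior 0.2, lik 0.13, product 0.02600; [3] prior 0.2, lik 0.48, product 0.09600; [4] prior 0.2, lik 0.78, product 0.1560; [5] prior 0.2, lik 0.46, product 0.09200.
Normalizing constant = 0.44600; the posterior for Coin 3 is its product over the sum, 0.09600/0.44600 = 0.215.

Posterior probability ≈ 0.215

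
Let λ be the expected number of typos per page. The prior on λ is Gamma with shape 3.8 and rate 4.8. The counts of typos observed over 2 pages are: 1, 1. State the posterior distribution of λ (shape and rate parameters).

Posterior: Gamma(shape=5.8, rate=6.8)

The Poisson likelihood adds the total count to the shape and the number of exposure periods to the rate. Here ∑xᵢ = 2 and n = 2, so shape 3.8→5.8 and rate 4.8→6.8.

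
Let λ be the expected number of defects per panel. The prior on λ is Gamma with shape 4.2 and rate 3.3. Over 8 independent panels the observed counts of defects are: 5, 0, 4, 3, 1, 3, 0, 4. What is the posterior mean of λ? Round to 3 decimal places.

Posterior mean ≈ 2.142

Total count ∑xᵢ = 20 over n = 8 panels.
Gamma is conjugate to the Poisson likelihood: posterior is Gamma(shape = 4.2+20 = 24.2, rate = 3.3+8 = 11.3).
E[λ | data] = 24.2/11.3 = 2.142.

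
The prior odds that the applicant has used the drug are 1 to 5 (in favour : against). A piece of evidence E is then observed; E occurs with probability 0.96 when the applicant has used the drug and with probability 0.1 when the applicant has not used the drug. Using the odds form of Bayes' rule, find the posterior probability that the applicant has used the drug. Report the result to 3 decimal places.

Posterior probability ≈ 0.658

Prior odds = 1/5 = 0.20000. In log-odds, ln(0.20000) = -1.6094.
Add log likelihood ratio: ln(9.6000) = 2.2618.
Posterior log-odds = 0.65233, so posterior odds = exp(0.65233) = 1.9200. Converting, P(H|E) = 1.9200/2.9200 = 0.658.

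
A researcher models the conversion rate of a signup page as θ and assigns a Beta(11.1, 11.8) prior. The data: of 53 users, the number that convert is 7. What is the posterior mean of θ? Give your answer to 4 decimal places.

Posterior mean ≈ 0.2385

The binomial likelihood is conjugate to the Beta prior: with 7 successes and 46 failures, the posterior is Beta(11.1+7, 11.8+46) = Beta(18.1, 57.8).
E[θ | data] = 18.1/(18.1+57.8) = 0.2385.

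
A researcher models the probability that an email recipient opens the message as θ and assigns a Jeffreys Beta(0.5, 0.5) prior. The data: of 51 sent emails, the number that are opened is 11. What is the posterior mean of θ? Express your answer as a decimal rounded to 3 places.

Posterior mean ≈ 0.221

Observing 11 successes and 40 failures updates Beta(0.5, 0.5) by adding the success and failure counts to the two shape parameters: α = 0.5+11 = 11.5, β = 0.5+40 = 40.5.
E[θ | data] = 11.5/(11.5+40.5) = 0.221.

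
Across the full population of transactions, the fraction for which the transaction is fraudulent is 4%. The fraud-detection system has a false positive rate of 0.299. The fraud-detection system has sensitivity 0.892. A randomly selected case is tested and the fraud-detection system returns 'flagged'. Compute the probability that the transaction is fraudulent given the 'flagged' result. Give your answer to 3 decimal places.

Write H for 'the transaction is fraudulent'. Prior odds H:¬H = 0.04/0.96 = 0.041667. For the 'flagged' outcome, the likelihood ratio is 0.892/0.299 = 2.9833.
Posterior odds = 0.041667 × 2.9833 = 0.12430, so P(H|E) = 0.12430/(1+0.12430) = 0.111.

P(H | E) ≈ 0.111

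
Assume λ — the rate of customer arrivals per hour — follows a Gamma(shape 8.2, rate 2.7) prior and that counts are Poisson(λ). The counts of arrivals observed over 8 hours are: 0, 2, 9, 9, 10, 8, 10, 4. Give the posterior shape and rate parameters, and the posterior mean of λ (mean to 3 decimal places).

Posterior: Gamma(shape=60.2, rate=10.7); mean ≈ 5.626

Total count ∑xᵢ = 52 over n = 8 hours.
Gamma is conjugate to the Poisson likelihood: posterior is Gamma(shape = 8.2+52 = 60.2, rate = 2.7+8 = 10.7).
E[λ | data] = 60.2/10.7 = 5.626.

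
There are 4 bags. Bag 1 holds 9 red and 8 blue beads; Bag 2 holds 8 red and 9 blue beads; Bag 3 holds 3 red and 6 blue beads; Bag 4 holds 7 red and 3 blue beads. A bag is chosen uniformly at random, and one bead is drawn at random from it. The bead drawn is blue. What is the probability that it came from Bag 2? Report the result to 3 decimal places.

Posterior probability ≈ 0.269

Tabulate prior·likelihood by source: [1] prior 0.25, lik 0.4706, product 0.1176; [2] prior 0.25, lik 0.5294, product 0.1324; [3] prior 0.25, lik 0.6667, product 0.1667; [4] prior 0.25, lik 0.3, product 0.07500.
Normalizing constant = 0.49167; the posterior for Bag 2 is its product over the sum, 0.1324/0.49167 = 0.269.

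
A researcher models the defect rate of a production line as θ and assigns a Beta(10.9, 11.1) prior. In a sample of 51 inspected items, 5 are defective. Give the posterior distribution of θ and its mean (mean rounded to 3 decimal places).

Observing 5 successes and 46 failures updates Beta(10.9, 11.1) by adding the success and failure counts to the two shape parameters: α = 10.9+5 = 15.9, β = 11.1+46 = 57.1.
Posterior mean = α/(α+β) = 15.9/73 = 0.218.

Posterior: Beta(15.9, 57.1); mean ≈ 0.218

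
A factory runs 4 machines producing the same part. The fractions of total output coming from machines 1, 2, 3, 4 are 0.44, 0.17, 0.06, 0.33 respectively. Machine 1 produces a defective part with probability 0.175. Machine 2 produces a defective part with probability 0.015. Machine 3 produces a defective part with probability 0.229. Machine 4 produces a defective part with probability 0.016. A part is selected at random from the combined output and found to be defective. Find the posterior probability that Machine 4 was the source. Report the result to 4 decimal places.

Posterior probability ≈ 0.0536

Tabulate prior·likelihood by source: [1] prior 0.44, lik 0.175, product 0.07700; [2] prior 0.17, lik 0.015, product 0.002550; [3] prior 0.06, lik 0.229, product 0.01374; [4] prior 0.33, lik 0.016, product 0.005280.
Normalizing constant = 0.098570; the posterior for Machine 4 is its product over the sum, 0.005280/0.098570 = 0.0536.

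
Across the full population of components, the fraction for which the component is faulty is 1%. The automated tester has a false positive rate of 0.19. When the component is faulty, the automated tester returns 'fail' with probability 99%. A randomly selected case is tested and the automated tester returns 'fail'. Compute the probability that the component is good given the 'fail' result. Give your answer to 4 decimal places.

Write H for 'the component is faulty'. Prior odds H:¬H = 0.01/0.99 = 0.010101. For the 'fail' outcome, the likelihood ratio is 0.99/0.19 = 5.2105.
Posterior odds = 0.010101 × 5.2105 = 0.052632, so P(H|E) = 0.052632/(1+0.052632) = 0.0500. Then P(¬H|E) = 1 − 0.0500 = 0.9500.

P(¬H | E) ≈ 0.9500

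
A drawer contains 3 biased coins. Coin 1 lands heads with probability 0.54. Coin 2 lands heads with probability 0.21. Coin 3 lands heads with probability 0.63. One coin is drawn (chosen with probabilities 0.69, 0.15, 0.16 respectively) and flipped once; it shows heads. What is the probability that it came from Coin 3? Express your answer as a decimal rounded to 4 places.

Posterior probability ≈ 0.1996

P(heads|C1) = 0.54; P(heads|C2) = 0.21; P(heads|C3) = 0.63.
Prior × likelihood for each source: 0.69·0.54=0.3726, 0.15·0.21=0.03150, 0.16·0.63=0.1008. Summing gives P(heads) = 0.50490.
P(Coin 3 | heads) = 0.1008 / 0.50490 = 0.1996.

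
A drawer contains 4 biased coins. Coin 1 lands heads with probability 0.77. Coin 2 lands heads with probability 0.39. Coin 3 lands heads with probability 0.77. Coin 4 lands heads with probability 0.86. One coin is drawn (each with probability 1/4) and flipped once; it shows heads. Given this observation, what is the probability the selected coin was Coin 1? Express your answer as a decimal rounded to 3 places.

Posterior probability ≈ 0.276

P(heads|C1) = 0.77; P(heads|C2) = 0.39; P(heads|C3) = 0.77; P(heads|C4) = 0.86.
Prior × likelihood for each source: 0.25·0.77=0.1925, 0.25·0.39=0.09750, 0.25·0.77=0.1925, 0.25·0.86=0.2150. Summing gives P(heads) = 0.69750.
P(Coin 1 | heads) = 0.1925 / 0.69750 = 0.276.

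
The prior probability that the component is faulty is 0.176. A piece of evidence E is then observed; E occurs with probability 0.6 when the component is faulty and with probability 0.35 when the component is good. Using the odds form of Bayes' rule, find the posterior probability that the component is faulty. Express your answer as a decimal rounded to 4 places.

Prior odds = 0.176/(1−0.176) = 0.21359.
Likelihood ratio for E = 0.6/0.35 = 1.7143.
Posterior odds = prior odds × LR = 0.36616.
Posterior probability = odds/(1+odds) = 0.36616/1.3662 = 0.2680.

Posterior probability ≈ 0.2680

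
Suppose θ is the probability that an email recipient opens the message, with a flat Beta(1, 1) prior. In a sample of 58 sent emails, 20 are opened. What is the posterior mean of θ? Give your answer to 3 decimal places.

Posterior mean ≈ 0.350

Observing 20 successes and 38 failures updates Beta(1, 1) by adding the success and failure counts to the two shape parameters: α = 1+20 = 21, β = 1+38 = 39.
Posterior mean = α/(α+β) = 21/60 = 0.350.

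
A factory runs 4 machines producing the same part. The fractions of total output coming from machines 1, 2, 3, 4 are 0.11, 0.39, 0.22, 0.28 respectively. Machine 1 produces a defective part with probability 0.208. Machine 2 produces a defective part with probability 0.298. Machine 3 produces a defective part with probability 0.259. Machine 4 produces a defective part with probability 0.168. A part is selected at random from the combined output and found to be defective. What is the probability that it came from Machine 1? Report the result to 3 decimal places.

Tabulate prior·likelihood by source: [1] prior 0.11, lik 0.208, product 0.02288; [2] prior 0.39, lik 0.298, product 0.1162; [3] prior 0.22, lik 0.259, product 0.05698; [4] prior 0.28, lik 0.168, product 0.04704.
Normalizing constant = 0.24312; the posterior for Machine 1 is its product over the sum, 0.02288/0.24312 = 0.094.

Posterior probability ≈ 0.094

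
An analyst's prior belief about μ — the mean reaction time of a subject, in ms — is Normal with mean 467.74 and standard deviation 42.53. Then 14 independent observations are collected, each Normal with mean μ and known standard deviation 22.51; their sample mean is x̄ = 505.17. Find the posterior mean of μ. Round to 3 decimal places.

Posterior mean ≈ 504.436

With known σ, the Normal prior is conjugate. Weight on the data is w = (n/σ²)/(n/σ² + 1/τ₀²) = 0.0276298/(0.0276298+0.00055285) = 0.98038.
Posterior mean = w·x̄ + (1−w)·μ₀ = 0.98038·505.17 + 0.019617·467.74 = 504.436.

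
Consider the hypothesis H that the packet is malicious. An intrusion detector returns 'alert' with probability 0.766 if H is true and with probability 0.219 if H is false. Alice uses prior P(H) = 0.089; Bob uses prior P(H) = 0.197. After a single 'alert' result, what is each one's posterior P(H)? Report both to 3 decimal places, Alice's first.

Alice: 0.255; Bob: 0.462

The likelihood ratio for an 'alert' result is 0.766/0.219 = 3.4977.
Alice: prior odds 0.089/0.911 = 0.097695; posterior odds 0.34171; posterior probability 0.255.
Bob: prior odds 0.197/0.803 = 0.24533; posterior odds 0.85809; posterior probability 0.462.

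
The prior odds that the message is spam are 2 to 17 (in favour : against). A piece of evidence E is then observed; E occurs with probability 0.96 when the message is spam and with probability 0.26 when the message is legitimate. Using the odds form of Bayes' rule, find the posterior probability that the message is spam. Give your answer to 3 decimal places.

Prior odds = 2/17 = 0.11765.
Likelihood ratio for E = 0.96/0.26 = 3.6923.
Posterior odds = prior odds × LR = 0.43439.
Posterior probability = odds/(1+odds) = 0.43439/1.4344 = 0.303.

Posterior probability ≈ 0.303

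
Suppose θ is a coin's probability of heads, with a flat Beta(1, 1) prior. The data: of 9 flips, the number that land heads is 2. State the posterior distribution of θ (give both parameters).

Posterior: Beta(3, 8)

Observing 2 successes and 7 failures updates Beta(1, 1) by adding the success and failure counts to the two shape parameters: α = 1+2 = 3, β = 1+7 = 8.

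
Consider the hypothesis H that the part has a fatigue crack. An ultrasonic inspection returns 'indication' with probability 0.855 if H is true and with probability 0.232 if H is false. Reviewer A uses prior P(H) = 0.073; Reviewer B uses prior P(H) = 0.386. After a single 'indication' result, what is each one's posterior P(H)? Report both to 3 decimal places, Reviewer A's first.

The likelihood ratio for an 'indication' result is 0.855/0.232 = 3.6853.
Reviewer A: prior odds 0.073/0.927 = 0.078749; posterior odds 0.29022; posterior probability 0.225.
Reviewer B: prior odds 0.386/0.614 = 0.62866; posterior odds 2.3168; posterior probability 0.699.

Reviewer A: 0.225; Reviewer B: 0.699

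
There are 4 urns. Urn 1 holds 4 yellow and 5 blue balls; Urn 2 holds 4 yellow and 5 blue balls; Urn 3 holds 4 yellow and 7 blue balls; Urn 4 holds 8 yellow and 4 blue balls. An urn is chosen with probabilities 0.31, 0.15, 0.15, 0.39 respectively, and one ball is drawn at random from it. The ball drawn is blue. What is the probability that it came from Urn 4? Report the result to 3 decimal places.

Posterior probability ≈ 0.270

Tabulate prior·likelihood by source: [1] prior 0.31, lik 0.5556, product 0.1722; [2] prior 0.15, lik 0.5556, product 0.08333; [3] prior 0.15, lik 0.6364, product 0.09545; [4] prior 0.39, lik 0.3333, product 0.1300.
Normalizing constant = 0.48101; the posterior for Urn 4 is its product over the sum, 0.1300/0.48101 = 0.270.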